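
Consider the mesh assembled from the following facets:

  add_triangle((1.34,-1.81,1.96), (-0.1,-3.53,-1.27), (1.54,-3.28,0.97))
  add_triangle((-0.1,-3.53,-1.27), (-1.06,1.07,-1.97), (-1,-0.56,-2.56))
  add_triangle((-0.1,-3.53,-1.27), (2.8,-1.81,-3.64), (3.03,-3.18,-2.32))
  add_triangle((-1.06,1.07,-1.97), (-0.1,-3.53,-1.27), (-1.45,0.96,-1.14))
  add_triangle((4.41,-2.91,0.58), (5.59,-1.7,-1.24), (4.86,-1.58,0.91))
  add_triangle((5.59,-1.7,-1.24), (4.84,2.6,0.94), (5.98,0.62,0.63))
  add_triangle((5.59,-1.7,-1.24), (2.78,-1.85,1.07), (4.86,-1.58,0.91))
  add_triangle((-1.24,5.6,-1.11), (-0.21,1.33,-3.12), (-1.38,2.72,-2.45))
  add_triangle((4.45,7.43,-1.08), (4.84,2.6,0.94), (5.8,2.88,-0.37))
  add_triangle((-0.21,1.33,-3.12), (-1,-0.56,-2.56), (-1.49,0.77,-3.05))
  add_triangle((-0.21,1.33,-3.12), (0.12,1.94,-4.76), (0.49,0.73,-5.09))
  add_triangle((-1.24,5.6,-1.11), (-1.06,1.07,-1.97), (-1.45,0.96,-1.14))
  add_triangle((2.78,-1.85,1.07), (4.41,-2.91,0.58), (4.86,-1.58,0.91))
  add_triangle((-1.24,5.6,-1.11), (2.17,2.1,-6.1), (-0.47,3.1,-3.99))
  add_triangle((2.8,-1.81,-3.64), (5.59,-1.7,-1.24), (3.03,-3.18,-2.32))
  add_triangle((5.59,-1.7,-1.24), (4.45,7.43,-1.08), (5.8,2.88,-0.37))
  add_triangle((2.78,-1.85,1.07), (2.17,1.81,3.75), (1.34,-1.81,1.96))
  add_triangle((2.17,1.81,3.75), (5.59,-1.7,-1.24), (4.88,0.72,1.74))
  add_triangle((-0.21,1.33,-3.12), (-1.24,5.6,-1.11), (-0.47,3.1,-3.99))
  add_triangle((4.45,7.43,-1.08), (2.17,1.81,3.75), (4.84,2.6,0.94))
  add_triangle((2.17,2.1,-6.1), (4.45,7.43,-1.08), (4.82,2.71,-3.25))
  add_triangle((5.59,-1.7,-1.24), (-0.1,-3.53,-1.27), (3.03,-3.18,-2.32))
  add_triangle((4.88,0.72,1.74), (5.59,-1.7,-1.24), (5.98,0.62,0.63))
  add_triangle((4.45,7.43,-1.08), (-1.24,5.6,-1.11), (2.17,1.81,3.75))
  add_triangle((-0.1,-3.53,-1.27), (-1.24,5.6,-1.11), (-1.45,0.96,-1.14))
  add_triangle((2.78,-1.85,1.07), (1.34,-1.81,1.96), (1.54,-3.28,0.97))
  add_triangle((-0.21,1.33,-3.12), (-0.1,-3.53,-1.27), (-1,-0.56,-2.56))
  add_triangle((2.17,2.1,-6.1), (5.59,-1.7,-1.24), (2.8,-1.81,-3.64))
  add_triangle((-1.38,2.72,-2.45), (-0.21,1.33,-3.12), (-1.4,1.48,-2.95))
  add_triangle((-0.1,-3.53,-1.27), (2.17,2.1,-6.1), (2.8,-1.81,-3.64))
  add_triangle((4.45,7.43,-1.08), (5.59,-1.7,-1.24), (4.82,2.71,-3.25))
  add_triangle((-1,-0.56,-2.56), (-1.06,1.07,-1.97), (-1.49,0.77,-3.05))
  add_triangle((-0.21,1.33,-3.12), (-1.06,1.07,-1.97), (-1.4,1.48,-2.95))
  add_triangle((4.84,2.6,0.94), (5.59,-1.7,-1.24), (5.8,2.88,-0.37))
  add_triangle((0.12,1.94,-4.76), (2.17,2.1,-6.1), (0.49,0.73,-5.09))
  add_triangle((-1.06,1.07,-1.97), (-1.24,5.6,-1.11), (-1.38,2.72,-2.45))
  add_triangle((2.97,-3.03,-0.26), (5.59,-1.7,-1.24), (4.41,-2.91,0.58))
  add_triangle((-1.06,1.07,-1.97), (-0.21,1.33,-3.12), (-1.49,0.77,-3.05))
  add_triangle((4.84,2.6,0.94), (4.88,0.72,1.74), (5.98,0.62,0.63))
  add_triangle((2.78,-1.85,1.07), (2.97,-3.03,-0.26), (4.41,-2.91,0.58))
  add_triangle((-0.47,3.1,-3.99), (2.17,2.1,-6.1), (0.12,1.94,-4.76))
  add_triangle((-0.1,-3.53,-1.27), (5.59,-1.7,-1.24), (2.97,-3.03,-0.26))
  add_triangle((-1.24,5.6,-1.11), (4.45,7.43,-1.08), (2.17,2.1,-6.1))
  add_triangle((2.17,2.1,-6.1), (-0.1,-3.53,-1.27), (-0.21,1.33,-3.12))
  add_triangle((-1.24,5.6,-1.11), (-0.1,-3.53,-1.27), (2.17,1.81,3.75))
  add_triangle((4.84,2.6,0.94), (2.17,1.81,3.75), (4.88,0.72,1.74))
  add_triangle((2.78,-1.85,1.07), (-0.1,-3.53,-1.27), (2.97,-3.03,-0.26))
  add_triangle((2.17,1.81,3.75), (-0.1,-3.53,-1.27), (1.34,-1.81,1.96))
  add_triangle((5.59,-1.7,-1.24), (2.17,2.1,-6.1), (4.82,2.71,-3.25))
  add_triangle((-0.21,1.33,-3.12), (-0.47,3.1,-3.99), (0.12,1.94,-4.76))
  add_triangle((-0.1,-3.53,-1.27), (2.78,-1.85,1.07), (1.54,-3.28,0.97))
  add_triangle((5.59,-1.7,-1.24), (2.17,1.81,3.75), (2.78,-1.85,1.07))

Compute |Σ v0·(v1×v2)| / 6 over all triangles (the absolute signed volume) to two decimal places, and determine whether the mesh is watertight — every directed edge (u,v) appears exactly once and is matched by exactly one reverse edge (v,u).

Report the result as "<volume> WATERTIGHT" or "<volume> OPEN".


Per-triangle v0·(v1×v2)/6:
  t1: +0.7487
  t2: +0.1494
  t3: +3.5138
  t4: +1.0938
  t5: +2.7578
  t6: +2.8474
  t7: -1.7004
  t8: +2.2241
  t9: +6.4530
  t10: +0.8750
  t11: +0.2911
  t12: +1.3007
  t13: +0.8454
  t14: +7.1534
  t15: +4.8808
  t16: +7.9024
  t17: +3.4177
  t18: +2.1939
  t19: +0.3108
  t20: +14.5417
  t21: +19.7141
  t22: +2.7472
  t23: +2.3950
  t24: +22.4319
  t25: -1.4934
  t26: +1.3486
  t27: +1.7399
  t28: +12.7799
  t29: +0.9063
  t30: +7.7890
  t31: +17.4844
  t32: -0.0131
  t33: -0.0365
  t34: +5.2348
  t35: +2.0398
  t36: +0.1919
  t37: +2.5047
  t38: +0.4095
  t39: +2.4718
  t40: +0.5615
  t41: +2.1826
  t42: +3.8833
  t43: +33.3000
  t44: +5.4672
  t45: -1.3451
  t46: +5.5173
  t47: +1.7370
  t48: -0.7184
  t49: +16.2517
  t50: +0.3111
  t51: +1.9155
  t52: +7.8415
Σ = +239.3513 → |volume| = 239.35

Directed edges: 156 total; 6 unmatched, e.g. (0.49,0.73,-5.09)→(-0.21,1.33,-3.12) → open.

239.35 OPEN


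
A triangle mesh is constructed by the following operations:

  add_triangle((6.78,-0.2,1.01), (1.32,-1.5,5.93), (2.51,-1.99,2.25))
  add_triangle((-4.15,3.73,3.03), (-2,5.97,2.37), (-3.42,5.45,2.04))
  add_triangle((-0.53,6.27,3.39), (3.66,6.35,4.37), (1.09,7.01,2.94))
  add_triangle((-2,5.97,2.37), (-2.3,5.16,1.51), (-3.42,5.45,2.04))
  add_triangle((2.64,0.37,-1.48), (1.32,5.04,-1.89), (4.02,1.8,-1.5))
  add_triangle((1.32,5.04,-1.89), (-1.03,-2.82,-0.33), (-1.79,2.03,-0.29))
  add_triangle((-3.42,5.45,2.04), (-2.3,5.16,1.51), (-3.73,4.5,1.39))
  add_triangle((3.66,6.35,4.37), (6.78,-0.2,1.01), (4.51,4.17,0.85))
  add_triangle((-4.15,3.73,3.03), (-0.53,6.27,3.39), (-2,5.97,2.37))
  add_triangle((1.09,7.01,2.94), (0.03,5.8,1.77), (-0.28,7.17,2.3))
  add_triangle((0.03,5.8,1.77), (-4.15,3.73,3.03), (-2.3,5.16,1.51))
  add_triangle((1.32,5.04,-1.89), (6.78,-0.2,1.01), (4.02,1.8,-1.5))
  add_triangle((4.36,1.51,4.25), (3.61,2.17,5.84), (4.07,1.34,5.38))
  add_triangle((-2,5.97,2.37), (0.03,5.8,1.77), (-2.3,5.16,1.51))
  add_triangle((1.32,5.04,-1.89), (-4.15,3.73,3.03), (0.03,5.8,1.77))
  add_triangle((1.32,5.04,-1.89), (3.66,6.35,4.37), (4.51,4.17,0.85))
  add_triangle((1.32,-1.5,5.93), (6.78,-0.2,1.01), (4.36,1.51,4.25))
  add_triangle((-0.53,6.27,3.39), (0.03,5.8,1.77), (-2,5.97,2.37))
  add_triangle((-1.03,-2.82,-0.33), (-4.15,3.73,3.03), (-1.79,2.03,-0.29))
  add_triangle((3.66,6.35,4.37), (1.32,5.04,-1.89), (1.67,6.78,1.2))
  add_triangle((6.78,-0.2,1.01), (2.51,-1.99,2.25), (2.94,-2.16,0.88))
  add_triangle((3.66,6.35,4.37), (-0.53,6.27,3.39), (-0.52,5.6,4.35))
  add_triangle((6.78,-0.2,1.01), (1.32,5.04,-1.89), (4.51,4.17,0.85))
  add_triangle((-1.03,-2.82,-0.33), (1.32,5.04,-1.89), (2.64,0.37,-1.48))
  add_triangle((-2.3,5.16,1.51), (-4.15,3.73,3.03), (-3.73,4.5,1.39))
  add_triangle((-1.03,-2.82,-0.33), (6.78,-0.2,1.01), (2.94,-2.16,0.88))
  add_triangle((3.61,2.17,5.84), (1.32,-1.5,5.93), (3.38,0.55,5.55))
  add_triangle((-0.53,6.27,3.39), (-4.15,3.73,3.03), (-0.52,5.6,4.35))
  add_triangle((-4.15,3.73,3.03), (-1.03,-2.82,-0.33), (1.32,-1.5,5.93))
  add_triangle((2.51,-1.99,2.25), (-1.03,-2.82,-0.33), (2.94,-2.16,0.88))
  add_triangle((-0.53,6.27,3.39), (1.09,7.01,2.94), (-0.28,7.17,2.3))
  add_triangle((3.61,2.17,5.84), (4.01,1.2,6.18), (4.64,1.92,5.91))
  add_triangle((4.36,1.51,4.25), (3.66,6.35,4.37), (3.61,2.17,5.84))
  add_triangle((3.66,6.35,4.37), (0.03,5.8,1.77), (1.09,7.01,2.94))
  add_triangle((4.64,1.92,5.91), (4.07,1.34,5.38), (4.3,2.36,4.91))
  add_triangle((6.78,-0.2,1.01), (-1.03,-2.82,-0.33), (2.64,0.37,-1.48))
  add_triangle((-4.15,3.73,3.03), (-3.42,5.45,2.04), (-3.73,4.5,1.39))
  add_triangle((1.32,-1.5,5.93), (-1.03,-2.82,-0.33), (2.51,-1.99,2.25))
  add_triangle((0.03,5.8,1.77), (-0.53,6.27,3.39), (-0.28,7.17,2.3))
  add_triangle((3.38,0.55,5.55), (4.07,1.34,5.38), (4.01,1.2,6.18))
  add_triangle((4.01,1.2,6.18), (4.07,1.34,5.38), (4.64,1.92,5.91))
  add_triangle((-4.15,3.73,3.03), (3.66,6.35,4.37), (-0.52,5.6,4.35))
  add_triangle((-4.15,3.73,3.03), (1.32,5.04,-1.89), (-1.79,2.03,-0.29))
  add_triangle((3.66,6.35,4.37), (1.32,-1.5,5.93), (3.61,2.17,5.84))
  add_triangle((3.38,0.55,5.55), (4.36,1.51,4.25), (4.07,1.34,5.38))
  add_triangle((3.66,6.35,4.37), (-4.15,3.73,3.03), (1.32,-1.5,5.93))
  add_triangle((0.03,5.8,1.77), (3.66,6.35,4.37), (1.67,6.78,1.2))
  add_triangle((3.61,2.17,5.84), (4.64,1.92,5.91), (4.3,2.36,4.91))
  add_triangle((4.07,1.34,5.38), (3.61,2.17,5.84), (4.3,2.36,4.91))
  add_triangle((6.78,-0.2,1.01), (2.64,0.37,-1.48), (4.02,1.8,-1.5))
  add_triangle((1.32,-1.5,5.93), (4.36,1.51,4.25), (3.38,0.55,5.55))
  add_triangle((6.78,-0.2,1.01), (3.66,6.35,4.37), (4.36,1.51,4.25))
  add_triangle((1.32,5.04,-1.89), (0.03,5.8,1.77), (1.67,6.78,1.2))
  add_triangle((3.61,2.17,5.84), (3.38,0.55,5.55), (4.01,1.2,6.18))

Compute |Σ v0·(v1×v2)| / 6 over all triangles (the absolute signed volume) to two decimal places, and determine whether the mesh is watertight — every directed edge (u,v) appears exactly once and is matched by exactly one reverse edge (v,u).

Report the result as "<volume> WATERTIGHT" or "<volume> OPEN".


Per-triangle v0·(v1×v2)/6:
  t1: +9.3155
  t2: +2.8141
  t3: +5.3752
  t4: +0.7838
  t5: +2.2356
  t6: +2.8213
  t7: +0.5977
  t8: +17.2976
  t9: +5.0209
  t10: +0.3594
  t11: -4.5154
  t12: +7.5219
  t13: +1.0615
  t14: +1.3598
  t15: +11.4501
  t16: +15.3340
  t17: +16.5605
  t18: +2.6008
  t19: +4.4525
  t20: +6.8772
  t21: +3.4383
  t22: +5.8445
  t23: +11.1686
  t24: +3.2923
  t25: -2.7179
  t26: +1.8374
  t27: +3.2697
  t28: +5.2492
  t29: +18.0952
  t30: +2.6282
  t31: +2.4824
  t32: +1.0019
  t33: +8.0360
  t34: +0.3302
  t35: +0.0629
  t36: +6.1231
  t37: +1.8286
  t38: +7.1087
  t39: -0.3917
  t40: +0.2474
  t41: +0.2158
  t42: -1.4713
  t43: +6.6075
  t44: +7.3346
  t45: +0.5231
  t46: +47.4908
  t47: +6.8910
  t48: +0.8542
  t49: -1.1994
  t50: +2.9990
  t51: +1.1135
  t52: +19.1926
  t53: +4.3308
  t54: +0.3336
Σ = +283.4746 → |volume| = 283.47

Directed edges: 162 total, each appears once with its reverse present → watertight.

283.47 WATERTIGHT


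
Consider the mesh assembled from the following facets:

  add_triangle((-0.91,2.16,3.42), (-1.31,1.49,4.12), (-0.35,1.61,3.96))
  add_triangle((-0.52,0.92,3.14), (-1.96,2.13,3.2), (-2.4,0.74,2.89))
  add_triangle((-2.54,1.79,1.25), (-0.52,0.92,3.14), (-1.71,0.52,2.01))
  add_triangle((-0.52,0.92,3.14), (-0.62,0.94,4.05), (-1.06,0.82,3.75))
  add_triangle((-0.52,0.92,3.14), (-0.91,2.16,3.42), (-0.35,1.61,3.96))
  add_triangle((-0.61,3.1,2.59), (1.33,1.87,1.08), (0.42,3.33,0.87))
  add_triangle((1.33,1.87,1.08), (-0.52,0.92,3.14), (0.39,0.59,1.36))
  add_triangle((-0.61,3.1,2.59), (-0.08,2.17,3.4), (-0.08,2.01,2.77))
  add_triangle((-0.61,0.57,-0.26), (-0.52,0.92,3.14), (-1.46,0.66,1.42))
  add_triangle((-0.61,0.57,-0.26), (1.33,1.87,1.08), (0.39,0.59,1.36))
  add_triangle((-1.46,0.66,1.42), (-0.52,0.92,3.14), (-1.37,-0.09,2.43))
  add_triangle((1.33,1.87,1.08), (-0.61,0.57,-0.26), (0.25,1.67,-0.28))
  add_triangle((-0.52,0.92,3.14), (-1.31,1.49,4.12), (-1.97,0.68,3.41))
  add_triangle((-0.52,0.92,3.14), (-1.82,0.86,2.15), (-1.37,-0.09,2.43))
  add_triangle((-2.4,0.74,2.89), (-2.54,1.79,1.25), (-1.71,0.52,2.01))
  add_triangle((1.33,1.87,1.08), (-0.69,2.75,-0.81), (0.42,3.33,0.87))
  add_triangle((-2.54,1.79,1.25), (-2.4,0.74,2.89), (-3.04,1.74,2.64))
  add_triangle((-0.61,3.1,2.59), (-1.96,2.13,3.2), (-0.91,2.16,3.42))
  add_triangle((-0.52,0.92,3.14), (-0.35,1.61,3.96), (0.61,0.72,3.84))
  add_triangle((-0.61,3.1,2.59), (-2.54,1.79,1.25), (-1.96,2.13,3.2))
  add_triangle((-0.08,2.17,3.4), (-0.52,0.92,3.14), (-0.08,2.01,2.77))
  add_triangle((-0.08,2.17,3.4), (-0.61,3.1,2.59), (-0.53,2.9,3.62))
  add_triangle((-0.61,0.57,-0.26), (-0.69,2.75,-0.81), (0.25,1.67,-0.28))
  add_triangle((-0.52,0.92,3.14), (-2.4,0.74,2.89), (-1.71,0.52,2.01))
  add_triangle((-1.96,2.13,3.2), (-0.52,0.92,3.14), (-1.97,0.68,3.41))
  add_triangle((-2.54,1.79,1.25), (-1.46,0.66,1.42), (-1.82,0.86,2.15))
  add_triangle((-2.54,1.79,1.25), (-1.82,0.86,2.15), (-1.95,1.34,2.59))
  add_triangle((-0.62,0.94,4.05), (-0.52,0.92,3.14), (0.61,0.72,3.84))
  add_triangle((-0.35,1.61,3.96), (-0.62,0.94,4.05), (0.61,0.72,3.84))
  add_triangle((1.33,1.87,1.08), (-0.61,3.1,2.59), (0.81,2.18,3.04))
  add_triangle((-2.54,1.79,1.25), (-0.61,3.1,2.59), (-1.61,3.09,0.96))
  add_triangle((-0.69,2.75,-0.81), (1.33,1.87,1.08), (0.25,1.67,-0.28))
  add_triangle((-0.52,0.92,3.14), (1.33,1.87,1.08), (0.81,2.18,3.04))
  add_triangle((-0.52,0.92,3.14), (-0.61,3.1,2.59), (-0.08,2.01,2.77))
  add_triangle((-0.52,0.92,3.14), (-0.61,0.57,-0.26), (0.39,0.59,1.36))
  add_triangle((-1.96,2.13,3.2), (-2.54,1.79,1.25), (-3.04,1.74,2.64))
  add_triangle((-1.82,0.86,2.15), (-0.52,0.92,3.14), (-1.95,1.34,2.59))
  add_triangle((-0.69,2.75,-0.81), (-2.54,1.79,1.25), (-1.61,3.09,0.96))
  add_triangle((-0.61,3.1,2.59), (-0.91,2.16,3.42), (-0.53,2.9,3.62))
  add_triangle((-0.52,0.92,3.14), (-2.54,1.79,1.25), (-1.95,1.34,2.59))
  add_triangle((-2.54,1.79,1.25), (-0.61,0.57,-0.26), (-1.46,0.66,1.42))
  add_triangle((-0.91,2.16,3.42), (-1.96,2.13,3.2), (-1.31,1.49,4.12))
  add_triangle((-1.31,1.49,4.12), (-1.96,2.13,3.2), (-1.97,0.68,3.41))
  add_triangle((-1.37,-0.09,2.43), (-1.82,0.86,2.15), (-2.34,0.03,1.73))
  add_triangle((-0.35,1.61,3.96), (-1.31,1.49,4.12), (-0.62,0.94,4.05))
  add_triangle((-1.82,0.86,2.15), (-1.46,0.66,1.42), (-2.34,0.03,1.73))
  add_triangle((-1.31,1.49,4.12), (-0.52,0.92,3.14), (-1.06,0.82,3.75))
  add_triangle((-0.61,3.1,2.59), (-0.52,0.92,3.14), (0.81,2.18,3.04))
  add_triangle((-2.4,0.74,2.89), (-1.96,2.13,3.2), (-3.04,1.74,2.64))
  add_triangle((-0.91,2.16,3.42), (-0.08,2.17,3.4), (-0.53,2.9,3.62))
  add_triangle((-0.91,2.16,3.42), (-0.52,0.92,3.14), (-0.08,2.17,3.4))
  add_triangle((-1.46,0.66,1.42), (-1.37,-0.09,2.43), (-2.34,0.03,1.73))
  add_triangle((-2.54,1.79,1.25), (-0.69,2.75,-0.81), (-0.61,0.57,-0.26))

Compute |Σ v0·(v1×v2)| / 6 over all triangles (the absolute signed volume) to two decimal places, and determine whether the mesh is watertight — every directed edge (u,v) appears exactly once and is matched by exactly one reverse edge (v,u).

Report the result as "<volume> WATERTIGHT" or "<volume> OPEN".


Per-triangle v0·(v1×v2)/6:
  t1: +0.5546
  t2: +1.2789
  t3: -1.1102
  t4: -0.0641
  t5: -0.2662
  t6: +1.4095
  t7: +0.3490
  t8: +0.0632
  t9: -0.3308
  t10: -0.3280
  t11: -0.6376
  t12: -0.2216
  t13: +0.3129
  t14: +0.7309
  t15: +0.0250
  t16: +0.5878
  t17: +0.1696
  t18: +0.9301
  t19: -0.3581
  t20: +1.8010
  t21: -0.0703
  t22: +0.1813
  t23: -0.0171
  t24: -0.0076
  t25: -1.1158
  t26: +0.0704
  t27: +0.2735
  t28: -0.1501
  t29: +0.5882
  t30: +1.3779
  t31: +1.7059
  t32: +0.3253
  t33: -0.0498
  t34: -0.5776
  t35: -0.2735
  t36: +0.7434
  t37: +0.2621
  t38: +1.1123
  t39: +0.3339
  t40: +0.4238
  t41: +0.0459
  t42: +0.7160
  t43: +0.9497
  t44: +0.4962
  t45: +0.4091
  t46: +0.0901
  t47: -0.1565
  t48: +1.7314
  t49: +0.8925
  t50: +0.2829
  t51: +0.5038
  t52: -0.3687
  t53: +0.4687
Σ = +16.0930 → |volume| = 16.09

Directed edges: 159 total; 7 unmatched, e.g. (-0.62,0.94,4.05)→(-1.06,0.82,3.75) → open.

16.09 OPEN


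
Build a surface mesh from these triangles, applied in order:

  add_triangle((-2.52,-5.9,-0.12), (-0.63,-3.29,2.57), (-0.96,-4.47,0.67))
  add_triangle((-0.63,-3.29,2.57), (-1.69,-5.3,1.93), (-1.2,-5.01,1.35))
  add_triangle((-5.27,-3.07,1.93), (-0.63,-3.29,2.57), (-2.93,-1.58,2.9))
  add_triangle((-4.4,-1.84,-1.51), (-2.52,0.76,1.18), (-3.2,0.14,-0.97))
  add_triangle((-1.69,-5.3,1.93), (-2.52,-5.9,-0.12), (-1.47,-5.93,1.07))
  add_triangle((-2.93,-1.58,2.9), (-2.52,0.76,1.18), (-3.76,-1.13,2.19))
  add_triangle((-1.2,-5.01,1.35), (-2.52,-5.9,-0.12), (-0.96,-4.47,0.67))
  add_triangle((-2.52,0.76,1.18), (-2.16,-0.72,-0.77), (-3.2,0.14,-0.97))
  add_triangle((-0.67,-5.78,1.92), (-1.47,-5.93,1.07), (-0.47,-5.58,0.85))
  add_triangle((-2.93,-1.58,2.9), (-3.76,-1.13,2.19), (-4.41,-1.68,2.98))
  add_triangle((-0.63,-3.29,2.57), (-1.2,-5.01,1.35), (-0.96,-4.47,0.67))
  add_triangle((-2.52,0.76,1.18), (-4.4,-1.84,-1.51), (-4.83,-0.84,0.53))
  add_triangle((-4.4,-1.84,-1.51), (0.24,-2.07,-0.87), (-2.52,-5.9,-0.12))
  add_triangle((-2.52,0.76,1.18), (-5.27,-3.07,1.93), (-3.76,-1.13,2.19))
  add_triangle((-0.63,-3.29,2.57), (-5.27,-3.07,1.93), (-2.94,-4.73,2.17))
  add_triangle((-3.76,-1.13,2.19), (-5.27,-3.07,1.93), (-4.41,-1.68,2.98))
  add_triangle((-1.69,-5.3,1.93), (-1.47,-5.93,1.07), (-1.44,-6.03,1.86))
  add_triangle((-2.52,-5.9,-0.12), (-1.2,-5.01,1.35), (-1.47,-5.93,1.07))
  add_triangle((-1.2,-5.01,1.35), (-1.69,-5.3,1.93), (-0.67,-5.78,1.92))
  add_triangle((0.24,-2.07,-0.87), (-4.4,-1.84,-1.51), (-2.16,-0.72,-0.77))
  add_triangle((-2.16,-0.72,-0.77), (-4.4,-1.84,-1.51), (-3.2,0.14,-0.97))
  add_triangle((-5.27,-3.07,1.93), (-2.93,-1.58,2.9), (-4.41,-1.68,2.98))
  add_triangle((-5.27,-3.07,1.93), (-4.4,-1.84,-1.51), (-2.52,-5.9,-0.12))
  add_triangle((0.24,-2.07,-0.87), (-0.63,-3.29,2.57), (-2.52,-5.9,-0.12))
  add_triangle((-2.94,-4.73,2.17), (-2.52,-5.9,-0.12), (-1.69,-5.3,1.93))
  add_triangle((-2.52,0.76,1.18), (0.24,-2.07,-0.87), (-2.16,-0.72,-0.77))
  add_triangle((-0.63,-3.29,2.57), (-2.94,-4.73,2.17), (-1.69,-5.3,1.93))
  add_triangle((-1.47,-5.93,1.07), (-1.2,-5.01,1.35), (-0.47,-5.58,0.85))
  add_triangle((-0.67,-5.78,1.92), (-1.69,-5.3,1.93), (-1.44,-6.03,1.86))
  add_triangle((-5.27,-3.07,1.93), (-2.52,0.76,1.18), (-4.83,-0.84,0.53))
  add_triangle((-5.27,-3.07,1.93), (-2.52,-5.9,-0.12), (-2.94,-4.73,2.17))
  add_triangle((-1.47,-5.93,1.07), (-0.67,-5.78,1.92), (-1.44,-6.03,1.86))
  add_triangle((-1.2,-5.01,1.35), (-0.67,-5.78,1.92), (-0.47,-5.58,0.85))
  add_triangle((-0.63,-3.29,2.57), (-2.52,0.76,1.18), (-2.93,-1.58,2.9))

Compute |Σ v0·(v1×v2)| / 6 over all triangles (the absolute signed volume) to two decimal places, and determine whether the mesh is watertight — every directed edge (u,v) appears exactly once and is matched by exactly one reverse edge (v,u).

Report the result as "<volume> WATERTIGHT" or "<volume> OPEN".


51.47 OPEN

Per-triangle v0·(v1×v2)/6:
  t1: -1.8813
  t2: +0.6574
  t3: +4.9511
  t4: +2.0461
  t5: +1.4580
  t6: +1.0087
  t7: +0.6520
  t8: -0.8045
  t9: +0.9099
  t10: +0.0849
  t11: +0.2261
  t12: +1.1406
  t13: +4.5700
  t14: +1.3515
  t15: +3.3927
  t16: +0.6364
  t17: +0.3397
  t18: -0.4170
  t19: -0.4267
  t20: +0.1737
  t21: +0.0484
  t22: +1.2745
  t23: +12.8133
  t24: +3.5460
  t25: +3.1215
  t26: -1.0582
  t27: +1.9008
  t28: -0.4091
  t29: +0.2692
  t30: +2.8701
  t31: +7.0198
  t32: +0.5345
  t33: -0.6522
  t34: +0.1207
Σ = +51.4685 → |volume| = 51.47

Directed edges: 102 total; 6 unmatched, e.g. (-4.4,-1.84,-1.51)→(-4.83,-0.84,0.53) → open.


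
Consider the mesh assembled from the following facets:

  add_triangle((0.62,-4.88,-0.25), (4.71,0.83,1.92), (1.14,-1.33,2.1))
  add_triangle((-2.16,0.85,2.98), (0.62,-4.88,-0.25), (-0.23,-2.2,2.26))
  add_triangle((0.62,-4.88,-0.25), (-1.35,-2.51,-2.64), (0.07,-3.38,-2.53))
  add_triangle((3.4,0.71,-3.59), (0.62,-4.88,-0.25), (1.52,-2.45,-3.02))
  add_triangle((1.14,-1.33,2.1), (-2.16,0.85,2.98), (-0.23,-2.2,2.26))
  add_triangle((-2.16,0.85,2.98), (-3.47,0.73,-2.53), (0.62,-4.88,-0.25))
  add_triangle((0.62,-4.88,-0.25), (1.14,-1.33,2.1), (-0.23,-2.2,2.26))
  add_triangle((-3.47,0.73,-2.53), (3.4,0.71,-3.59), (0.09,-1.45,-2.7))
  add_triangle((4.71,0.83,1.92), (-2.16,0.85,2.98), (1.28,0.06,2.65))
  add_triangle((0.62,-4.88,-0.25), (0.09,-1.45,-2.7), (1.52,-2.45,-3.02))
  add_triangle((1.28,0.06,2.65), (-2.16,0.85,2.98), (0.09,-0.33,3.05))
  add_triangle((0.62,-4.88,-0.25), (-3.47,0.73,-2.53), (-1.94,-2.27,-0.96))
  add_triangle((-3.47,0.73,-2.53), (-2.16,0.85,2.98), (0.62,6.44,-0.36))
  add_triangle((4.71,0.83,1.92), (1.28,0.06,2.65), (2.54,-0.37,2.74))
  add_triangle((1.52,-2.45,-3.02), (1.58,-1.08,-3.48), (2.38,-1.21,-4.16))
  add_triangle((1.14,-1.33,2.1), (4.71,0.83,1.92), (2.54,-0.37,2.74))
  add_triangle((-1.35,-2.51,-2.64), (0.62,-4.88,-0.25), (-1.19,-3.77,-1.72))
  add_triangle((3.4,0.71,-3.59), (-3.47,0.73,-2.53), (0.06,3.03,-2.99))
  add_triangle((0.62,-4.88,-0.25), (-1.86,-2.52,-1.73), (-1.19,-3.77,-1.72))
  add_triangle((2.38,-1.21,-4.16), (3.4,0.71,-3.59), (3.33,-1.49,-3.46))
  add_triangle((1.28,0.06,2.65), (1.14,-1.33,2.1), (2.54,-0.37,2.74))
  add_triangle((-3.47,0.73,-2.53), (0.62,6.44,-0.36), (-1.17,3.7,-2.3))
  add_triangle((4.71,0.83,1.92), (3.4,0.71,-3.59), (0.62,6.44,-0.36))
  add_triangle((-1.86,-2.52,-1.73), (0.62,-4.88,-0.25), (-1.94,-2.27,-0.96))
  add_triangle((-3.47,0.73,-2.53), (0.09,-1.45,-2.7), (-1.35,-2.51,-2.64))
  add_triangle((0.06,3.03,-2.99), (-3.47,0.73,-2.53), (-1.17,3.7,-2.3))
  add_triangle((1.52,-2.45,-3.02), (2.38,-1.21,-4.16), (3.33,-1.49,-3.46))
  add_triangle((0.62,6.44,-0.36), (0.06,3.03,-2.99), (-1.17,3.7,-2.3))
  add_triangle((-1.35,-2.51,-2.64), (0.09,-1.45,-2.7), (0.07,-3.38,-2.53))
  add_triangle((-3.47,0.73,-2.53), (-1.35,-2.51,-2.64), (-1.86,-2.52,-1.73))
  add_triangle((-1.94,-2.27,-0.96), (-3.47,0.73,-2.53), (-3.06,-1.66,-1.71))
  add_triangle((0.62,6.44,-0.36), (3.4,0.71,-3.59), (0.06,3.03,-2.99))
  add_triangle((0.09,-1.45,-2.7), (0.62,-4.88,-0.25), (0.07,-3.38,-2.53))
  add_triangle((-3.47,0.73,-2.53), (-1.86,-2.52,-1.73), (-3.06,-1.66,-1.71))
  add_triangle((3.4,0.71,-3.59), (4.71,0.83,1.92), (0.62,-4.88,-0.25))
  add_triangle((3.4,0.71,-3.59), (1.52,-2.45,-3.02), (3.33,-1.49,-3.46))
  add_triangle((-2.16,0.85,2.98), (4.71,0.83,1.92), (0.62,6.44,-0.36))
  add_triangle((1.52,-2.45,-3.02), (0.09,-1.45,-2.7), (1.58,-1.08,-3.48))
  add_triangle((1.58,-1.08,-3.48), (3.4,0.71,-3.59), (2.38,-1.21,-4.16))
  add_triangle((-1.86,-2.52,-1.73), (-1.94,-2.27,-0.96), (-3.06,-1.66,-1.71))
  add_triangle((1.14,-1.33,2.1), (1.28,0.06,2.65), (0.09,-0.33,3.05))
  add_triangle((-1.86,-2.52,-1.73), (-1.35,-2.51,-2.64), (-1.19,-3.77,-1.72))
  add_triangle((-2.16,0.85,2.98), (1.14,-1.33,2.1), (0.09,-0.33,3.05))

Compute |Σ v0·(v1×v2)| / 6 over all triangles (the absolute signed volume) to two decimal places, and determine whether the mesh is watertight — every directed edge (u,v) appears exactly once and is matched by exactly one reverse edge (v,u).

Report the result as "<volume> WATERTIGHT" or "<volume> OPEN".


178.96 OPEN

Per-triangle v0·(v1×v2)/6:
  t1: +7.0089
  t2: +2.7431
  t3: +2.4649
  t4: +4.6515
  t5: +2.4121
  t6: +12.3509
  t7: +2.7724
  t8: +7.3025
  t9: +2.5577
  t10: +2.8032
  t11: +1.1125
  t12: -2.3357
  t13: +17.4938
  t14: +1.1444
  t15: +0.4380
  t16: +0.9989
  t17: +1.3366
  t18: +8.1786
  t19: +0.5343
  t20: +2.0939
  t21: +0.7162
  t22: +3.8762
  t23: +24.6755
  t24: +1.4055
  t25: +3.0986
  t26: +3.5137
  t27: +1.5412
  t28: +4.1000
  t29: +1.3009
  t30: +2.1836
  t31: -0.2016
  t32: +10.9694
  t33: +0.5870
  t34: +1.3754
  t35: +19.5325
  t36: -1.8403
  t37: +19.7773
  t38: +1.0494
  t39: +0.4366
  t40: +0.5245
  t41: +0.8637
  t42: +0.7966
  t43: +0.6177
Σ = +178.9619 → |volume| = 178.96

Directed edges: 129 total; 3 unmatched, e.g. (3.4,0.71,-3.59)→(0.09,-1.45,-2.7) → open.


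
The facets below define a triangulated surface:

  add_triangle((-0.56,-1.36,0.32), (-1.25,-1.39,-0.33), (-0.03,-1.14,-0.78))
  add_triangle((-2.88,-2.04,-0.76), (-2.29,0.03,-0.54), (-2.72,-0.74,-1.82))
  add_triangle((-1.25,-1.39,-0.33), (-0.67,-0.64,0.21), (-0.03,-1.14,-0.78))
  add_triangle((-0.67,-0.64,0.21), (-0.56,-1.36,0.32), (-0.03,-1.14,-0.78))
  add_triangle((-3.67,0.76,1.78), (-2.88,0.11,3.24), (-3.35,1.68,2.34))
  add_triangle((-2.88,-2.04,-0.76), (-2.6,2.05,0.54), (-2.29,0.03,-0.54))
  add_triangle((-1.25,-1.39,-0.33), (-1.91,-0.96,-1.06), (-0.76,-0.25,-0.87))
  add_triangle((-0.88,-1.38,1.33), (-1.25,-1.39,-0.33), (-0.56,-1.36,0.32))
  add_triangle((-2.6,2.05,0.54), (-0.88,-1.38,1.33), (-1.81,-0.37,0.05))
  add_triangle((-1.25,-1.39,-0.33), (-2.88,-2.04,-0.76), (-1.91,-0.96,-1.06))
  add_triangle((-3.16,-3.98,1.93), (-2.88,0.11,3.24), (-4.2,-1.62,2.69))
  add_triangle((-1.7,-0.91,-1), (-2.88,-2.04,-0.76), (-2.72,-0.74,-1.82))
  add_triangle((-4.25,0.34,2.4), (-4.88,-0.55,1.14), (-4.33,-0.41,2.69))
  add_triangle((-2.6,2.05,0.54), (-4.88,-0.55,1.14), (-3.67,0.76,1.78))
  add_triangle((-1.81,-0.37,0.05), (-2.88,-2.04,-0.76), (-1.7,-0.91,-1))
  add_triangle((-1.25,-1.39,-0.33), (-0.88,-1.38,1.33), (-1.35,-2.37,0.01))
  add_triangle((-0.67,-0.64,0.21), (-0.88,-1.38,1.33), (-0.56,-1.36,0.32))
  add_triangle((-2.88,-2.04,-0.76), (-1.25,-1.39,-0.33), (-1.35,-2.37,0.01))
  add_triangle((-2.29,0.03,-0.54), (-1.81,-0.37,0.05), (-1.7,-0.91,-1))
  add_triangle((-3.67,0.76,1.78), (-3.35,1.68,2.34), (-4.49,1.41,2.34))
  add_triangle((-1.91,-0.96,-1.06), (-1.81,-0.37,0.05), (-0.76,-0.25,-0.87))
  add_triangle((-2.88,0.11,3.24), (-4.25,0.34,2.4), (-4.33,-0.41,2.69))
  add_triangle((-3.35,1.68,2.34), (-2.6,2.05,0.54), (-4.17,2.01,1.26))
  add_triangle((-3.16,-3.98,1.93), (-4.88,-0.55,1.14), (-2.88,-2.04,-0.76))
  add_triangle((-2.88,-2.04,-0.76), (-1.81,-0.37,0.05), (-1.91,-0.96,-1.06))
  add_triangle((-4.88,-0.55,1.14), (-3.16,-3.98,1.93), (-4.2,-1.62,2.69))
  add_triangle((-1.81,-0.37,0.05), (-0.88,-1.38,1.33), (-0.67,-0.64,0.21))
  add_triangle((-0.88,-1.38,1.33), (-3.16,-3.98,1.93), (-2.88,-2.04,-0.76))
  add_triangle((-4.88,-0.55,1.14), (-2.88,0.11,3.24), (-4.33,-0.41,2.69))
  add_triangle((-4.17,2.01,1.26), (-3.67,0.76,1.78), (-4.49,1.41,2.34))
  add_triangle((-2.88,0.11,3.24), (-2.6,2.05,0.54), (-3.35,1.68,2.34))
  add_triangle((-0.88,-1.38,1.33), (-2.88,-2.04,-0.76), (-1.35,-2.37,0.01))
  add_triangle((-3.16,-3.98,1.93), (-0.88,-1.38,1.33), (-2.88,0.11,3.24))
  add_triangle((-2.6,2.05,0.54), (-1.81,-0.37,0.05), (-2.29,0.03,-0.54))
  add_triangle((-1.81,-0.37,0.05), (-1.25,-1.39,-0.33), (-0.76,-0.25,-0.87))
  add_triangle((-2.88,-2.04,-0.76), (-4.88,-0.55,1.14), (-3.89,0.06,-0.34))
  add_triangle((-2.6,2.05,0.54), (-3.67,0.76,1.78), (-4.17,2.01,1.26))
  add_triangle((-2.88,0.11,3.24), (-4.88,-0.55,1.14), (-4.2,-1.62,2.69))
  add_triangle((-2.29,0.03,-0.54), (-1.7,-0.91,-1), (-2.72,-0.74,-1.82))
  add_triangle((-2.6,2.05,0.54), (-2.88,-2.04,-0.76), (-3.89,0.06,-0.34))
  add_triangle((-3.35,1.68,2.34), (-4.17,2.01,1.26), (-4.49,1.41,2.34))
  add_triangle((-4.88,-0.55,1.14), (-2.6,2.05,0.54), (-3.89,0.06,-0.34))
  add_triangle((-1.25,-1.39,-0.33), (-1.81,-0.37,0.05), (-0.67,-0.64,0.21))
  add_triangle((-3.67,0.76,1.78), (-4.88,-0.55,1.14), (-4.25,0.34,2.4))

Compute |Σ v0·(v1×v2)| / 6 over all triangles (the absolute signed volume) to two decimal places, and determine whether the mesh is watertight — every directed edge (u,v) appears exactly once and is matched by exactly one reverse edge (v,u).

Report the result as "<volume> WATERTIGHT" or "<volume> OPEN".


Per-triangle v0·(v1×v2)/6:
  t1: +0.2265
  t2: +0.9107
  t3: -0.0723
  t4: -0.0907
  t5: +1.3247
  t6: +0.8522
  t7: +0.0934
  t8: +0.2008
  t9: -1.1863
  t10: +0.1347
  t11: +2.6168
  t12: +0.1584
  t13: +1.0288
  t14: +1.8226
  t15: -0.3159
  t16: -0.2521
  t17: -0.0884
  t18: +0.0888
  t19: -0.2597
  t20: +0.1122
  t21: +0.1213
  t22: +0.8437
  t23: +0.7464
  t24: +5.8858
  t25: +0.3429
  t26: +3.9252
  t27: -0.1288
  t28: -0.3022
  t29: -0.4304
  t30: +0.3378
  t31: -0.4390
  t32: +0.9271
  t33: +1.7718
  t34: -0.5401
  t35: -0.2945
  t36: +2.3231
  t37: -0.1994
  t38: +2.9982
  t39: -0.2420
  t40: -0.3745
  t41: +0.7406
  t42: +2.3523
  t43: -0.1209
  t44: +0.7286
Σ = +28.2782 → |volume| = 28.28

Directed edges: 132 total; 6 unmatched, e.g. (-3.67,0.76,1.78)→(-2.88,0.11,3.24) → open.

28.28 OPEN


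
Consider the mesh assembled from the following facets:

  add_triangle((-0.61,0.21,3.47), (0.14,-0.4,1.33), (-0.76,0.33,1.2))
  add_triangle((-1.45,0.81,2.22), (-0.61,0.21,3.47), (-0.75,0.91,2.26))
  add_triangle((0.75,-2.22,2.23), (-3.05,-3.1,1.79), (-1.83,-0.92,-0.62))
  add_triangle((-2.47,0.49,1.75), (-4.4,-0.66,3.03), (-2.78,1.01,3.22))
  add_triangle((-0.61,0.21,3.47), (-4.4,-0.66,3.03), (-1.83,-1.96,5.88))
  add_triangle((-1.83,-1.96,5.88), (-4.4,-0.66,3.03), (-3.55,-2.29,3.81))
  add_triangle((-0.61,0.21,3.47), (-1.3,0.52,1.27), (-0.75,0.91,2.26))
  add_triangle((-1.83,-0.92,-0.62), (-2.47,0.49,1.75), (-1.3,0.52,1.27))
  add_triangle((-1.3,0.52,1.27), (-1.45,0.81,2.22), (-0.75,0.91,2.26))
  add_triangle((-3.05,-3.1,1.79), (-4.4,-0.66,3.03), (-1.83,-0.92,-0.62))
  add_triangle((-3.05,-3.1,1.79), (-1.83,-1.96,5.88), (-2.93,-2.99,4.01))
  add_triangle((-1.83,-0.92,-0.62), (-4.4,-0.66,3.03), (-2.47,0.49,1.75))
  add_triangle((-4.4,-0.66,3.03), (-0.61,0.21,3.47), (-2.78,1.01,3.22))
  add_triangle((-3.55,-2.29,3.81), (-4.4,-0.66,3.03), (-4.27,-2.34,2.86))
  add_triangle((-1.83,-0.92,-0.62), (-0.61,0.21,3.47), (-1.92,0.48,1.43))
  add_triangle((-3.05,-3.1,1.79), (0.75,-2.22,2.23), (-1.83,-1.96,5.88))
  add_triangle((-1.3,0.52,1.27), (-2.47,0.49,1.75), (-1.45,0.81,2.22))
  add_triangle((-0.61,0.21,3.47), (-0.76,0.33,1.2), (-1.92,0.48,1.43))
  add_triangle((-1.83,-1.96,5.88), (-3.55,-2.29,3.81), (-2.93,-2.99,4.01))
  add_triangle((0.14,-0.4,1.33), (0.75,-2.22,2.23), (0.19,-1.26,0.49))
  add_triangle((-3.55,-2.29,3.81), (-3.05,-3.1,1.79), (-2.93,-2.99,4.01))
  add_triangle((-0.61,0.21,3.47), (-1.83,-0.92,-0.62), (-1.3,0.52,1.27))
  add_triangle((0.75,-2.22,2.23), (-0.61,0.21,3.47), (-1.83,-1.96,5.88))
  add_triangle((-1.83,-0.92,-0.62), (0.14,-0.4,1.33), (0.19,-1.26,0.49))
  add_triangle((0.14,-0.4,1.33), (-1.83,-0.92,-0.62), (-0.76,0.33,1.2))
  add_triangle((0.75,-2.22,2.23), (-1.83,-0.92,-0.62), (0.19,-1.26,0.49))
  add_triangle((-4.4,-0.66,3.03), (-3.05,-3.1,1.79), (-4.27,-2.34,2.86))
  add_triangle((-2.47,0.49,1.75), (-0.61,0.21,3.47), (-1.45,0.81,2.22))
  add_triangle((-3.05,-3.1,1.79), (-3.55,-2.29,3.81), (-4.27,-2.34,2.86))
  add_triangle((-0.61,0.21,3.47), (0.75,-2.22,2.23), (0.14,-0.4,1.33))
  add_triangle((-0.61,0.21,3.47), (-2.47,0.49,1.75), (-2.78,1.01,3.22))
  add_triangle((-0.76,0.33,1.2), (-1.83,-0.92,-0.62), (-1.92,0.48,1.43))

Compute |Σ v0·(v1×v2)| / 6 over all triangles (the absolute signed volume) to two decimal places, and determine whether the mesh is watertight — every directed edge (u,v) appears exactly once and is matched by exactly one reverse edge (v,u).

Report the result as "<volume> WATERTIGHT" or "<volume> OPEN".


35.64 WATERTIGHT

Per-triangle v0·(v1×v2)/6:
  t1: -0.0969
  t2: +0.3361
  t3: +1.2922
  t4: +0.7725
  t5: +4.7913
  t6: +4.2665
  t7: -0.3911
  t8: +0.0225
  t9: +0.0301
  t10: +3.4966
  t11: +0.0872
  t12: +1.1632
  t13: +2.9030
  t14: +1.8053
  t15: +1.2928
  t16: +7.1502
  t17: +0.0537
  t18: +0.1234
  t19: +2.1494
  t20: -0.0795
  t21: +1.5453
  t22: -1.0465
  t23: +2.6141
  t24: -0.4692
  t25: -0.4877
  t26: +0.4798
  t27: +0.2308
  t28: +0.6095
  t29: +1.5181
  t30: +0.1918
  t31: -0.5276
  t32: -0.1906
Σ = +35.6363 → |volume| = 35.64

Directed edges: 96 total, each appears once with its reverse present → watertight.


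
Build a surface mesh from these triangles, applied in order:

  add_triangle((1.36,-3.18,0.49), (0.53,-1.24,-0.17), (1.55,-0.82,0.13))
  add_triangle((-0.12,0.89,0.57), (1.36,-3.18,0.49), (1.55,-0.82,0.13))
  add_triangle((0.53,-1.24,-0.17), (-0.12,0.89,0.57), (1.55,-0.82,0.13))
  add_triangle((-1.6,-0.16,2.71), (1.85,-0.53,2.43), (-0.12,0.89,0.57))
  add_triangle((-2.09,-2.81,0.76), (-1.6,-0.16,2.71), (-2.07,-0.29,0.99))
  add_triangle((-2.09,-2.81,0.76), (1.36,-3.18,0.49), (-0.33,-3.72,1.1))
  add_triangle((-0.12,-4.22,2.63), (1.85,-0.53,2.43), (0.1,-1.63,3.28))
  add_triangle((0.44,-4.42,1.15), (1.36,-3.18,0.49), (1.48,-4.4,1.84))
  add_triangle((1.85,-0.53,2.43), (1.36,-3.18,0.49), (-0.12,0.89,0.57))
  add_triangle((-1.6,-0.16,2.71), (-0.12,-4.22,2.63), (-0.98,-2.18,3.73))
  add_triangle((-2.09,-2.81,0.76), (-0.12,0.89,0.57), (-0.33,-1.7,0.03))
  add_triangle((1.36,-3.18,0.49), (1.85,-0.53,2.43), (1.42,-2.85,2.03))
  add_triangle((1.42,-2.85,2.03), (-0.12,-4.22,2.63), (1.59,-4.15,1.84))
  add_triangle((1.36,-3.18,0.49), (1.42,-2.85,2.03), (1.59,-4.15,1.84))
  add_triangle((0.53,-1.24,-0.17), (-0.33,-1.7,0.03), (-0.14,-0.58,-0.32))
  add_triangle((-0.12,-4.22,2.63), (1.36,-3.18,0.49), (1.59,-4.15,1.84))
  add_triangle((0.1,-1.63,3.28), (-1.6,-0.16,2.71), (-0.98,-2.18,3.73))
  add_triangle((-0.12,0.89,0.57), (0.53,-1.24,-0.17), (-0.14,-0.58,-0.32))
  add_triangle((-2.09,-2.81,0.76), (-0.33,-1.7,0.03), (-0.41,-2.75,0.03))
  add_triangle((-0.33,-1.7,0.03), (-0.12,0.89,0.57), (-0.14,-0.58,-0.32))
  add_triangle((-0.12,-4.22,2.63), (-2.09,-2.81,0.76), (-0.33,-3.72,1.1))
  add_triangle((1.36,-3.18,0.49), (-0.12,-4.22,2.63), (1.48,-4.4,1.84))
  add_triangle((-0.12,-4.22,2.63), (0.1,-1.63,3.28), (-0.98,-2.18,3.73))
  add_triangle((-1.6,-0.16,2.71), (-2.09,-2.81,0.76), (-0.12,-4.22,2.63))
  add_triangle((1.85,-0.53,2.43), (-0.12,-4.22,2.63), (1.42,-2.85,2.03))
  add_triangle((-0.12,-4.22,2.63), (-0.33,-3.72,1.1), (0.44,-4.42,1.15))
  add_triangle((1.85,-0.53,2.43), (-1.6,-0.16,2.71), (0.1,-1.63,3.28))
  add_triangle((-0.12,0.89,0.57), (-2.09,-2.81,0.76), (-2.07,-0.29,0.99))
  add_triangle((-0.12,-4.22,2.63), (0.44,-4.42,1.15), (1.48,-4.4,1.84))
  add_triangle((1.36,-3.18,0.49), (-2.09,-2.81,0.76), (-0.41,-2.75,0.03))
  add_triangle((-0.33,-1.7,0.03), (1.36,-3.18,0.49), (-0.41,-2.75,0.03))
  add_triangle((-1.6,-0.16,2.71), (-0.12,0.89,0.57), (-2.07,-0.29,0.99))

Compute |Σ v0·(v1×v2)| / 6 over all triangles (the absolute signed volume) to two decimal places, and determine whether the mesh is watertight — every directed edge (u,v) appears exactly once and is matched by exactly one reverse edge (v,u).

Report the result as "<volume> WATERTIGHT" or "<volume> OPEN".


Per-triangle v0·(v1×v2)/6:
  t1: +0.2295
  t2: +0.4490
  t3: -0.0980
  t4: +1.4081
  t5: +1.6836
  t6: +0.5861
  t7: +2.7539
  t8: +0.7933
  t9: -0.2840
  t10: +0.9756
  t11: -0.1974
  t12: +1.1184
  t13: +1.0929
  t14: +0.2838
  t15: +0.0736
  t16: +1.0308
  t17: +1.0098
  t18: -0.0230
  t19: +0.0168
  t20: +0.0319
  t21: +1.5662
  t22: -0.7639
  t23: +1.7060
  t24: +4.8027
  t25: +1.8838
  t26: +0.7378
  t27: +1.7754
  t28: -0.3702
  t29: +1.4526
  t30: +0.9618
  t31: -0.0256
  t32: +0.5971
Σ = +27.2584 → |volume| = 27.26

Directed edges: 96 total; 6 unmatched, e.g. (1.36,-3.18,0.49)→(0.53,-1.24,-0.17) → open.

27.26 OPEN


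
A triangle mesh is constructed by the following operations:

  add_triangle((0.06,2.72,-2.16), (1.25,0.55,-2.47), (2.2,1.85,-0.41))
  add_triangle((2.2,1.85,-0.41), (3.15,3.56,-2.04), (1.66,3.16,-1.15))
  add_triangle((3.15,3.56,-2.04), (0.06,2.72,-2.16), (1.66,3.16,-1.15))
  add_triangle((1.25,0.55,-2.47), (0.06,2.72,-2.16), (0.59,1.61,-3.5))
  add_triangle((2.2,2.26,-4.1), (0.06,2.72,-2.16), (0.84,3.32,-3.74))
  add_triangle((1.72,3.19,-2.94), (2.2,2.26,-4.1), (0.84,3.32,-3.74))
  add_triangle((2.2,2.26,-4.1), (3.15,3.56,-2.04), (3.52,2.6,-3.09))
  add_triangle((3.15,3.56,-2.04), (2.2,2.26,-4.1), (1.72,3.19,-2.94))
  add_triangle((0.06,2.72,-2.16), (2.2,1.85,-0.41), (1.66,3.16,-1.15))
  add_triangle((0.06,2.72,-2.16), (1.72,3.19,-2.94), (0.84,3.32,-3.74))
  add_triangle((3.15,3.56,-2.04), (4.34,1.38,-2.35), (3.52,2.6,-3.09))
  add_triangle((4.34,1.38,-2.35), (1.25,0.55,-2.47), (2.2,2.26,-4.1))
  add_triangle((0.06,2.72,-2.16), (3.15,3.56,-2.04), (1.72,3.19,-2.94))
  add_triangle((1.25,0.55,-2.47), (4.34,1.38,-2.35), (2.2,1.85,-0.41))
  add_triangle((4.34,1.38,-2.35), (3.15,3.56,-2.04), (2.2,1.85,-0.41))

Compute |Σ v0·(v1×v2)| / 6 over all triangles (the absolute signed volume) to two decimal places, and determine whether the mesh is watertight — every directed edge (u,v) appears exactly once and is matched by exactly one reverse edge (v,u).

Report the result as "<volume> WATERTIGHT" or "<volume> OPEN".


8.52 OPEN

Per-triangle v0·(v1×v2)/6:
  t1: -2.5845
  t2: +0.6590
  t3: +1.3254
  t4: -0.7355
  t5: -0.2743
  t6: +1.3738
  t7: +1.8393
  t8: +1.9672
  t9: -0.5671
  t10: +0.6839
  t11: +1.8330
  t12: +1.7031
  t13: +1.1550
  t14: -1.5784
  t15: +1.7240
Σ = +8.5237 → |volume| = 8.52

Directed edges: 45 total; 7 unmatched, e.g. (0.06,2.72,-2.16)→(0.59,1.61,-3.5) → open.


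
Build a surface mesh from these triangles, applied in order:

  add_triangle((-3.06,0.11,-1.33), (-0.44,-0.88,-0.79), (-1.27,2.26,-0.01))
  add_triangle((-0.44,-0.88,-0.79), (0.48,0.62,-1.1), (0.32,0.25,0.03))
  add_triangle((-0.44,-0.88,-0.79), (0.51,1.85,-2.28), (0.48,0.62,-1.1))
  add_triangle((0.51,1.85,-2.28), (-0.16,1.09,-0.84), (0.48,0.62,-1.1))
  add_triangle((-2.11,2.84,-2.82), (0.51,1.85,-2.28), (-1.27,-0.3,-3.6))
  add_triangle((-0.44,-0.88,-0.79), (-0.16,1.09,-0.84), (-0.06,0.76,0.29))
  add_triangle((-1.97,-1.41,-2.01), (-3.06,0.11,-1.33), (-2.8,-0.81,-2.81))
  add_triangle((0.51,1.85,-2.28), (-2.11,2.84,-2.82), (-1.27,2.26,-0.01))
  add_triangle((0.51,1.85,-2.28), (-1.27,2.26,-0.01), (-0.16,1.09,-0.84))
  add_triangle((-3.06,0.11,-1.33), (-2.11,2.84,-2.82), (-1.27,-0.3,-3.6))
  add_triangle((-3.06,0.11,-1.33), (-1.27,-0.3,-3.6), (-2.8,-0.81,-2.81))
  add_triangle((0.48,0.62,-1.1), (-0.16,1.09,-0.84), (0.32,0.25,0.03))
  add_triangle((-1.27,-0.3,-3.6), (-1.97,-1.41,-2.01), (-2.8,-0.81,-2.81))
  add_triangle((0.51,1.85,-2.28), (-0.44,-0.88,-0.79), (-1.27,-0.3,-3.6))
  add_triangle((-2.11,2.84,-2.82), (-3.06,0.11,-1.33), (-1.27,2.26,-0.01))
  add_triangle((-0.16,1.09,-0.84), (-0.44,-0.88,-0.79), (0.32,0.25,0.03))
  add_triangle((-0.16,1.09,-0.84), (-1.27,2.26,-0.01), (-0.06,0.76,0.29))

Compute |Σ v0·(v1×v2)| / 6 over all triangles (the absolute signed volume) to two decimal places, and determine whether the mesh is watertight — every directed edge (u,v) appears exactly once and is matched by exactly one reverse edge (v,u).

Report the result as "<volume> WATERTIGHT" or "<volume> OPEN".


Per-triangle v0·(v1×v2)/6:
  t1: -0.4286
  t2: +0.0425
  t3: +0.1991
  t4: +0.0003
  t5: +3.7899
  t6: -0.0768
  t7: +0.6672
  t8: +2.0786
  t9: -0.1002
  t10: +4.6323
  t11: +1.1348
  t12: +0.0634
  t13: +0.9127
  t14: +0.4446
  t15: +2.9130
  t16: -0.0721
  t17: +0.1655
Σ = +16.3662 → |volume| = 16.37

Directed edges: 51 total; 7 unmatched, e.g. (-3.06,0.11,-1.33)→(-0.44,-0.88,-0.79) → open.

16.37 OPEN


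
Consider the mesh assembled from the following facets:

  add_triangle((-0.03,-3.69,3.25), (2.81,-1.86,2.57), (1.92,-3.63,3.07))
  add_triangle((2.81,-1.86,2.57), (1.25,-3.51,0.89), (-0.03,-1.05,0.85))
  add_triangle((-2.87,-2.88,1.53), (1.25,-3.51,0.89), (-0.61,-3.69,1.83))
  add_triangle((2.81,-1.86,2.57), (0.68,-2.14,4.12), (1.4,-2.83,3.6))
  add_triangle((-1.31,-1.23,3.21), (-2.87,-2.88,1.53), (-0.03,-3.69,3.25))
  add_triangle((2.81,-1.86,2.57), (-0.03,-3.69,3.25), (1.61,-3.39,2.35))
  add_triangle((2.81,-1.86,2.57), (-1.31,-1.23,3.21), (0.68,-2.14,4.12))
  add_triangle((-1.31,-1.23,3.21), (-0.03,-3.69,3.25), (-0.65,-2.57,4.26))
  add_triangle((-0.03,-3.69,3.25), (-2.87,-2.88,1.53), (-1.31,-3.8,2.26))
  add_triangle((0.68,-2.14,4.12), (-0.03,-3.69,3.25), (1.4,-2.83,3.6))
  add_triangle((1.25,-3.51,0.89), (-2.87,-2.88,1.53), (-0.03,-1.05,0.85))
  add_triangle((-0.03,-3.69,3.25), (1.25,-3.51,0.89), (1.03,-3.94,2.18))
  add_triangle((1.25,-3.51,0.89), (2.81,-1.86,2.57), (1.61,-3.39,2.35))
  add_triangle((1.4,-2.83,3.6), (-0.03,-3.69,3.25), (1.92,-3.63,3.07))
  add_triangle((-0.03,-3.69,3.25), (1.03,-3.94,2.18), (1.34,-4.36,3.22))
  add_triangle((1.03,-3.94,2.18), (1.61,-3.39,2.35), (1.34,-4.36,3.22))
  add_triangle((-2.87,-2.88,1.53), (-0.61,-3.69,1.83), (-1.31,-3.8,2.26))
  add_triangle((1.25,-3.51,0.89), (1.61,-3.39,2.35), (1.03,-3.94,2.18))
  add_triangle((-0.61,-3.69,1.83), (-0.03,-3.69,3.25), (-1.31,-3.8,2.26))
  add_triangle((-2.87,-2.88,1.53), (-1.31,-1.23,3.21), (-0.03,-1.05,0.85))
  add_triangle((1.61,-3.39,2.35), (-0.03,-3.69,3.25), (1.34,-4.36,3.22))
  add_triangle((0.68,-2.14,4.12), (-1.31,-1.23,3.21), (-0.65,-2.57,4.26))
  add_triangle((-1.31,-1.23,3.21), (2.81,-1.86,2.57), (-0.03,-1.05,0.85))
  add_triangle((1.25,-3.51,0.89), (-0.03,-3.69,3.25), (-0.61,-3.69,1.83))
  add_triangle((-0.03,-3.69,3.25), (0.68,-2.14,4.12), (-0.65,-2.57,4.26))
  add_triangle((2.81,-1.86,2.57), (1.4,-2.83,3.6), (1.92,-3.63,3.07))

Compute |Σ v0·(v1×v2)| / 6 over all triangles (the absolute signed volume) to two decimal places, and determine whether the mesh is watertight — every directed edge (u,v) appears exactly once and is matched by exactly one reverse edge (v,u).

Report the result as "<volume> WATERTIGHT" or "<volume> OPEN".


18.15 WATERTIGHT

Per-triangle v0·(v1×v2)/6:
  t1: -1.3381
  t2: -1.2293
  t3: +1.1380
  t4: +1.2823
  t5: +4.5278
  t6: +2.0430
  t7: +0.0531
  t8: +0.7734
  t9: +1.1109
  t10: +1.4811
  t11: -1.1414
  t12: +0.4234
  t13: +1.3781
  t14: +1.4391
  t15: +0.6863
  t16: +0.3215
  t17: +0.5101
  t18: +0.6036
  t19: +0.7294
  t20: -1.2590
  t21: +0.0867
  t22: +0.8577
  t23: -1.3469
  t24: +1.9018
  t25: +1.7211
  t26: +1.3915
Σ = +18.1453 → |volume| = 18.15

Directed edges: 78 total, each appears once with its reverse present → watertight.
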